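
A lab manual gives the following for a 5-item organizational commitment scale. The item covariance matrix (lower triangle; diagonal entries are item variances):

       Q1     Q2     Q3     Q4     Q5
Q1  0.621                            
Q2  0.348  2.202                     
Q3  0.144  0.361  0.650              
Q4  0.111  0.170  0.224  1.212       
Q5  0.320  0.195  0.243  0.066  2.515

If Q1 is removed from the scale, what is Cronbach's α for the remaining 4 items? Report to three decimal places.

Cronbach's α = 0.369

Remaining items: Q2, Q3, Q4, Q5 (k = 4).
Σσ²ᵢ = 2.202 + 0.650 + 1.212 + 2.515 = 6.579
total variance = 6.579 + 2 × 1.259 = 9.097
α (item deleted) = (4/3)·(1 − 6.579/9.097) = 0.369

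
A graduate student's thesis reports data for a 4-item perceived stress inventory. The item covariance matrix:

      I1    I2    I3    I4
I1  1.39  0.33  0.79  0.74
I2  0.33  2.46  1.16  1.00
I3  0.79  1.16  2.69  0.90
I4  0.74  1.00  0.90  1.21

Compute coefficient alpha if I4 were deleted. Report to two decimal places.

Remaining items: I1, I2, I3 (k = 3).
Σσ²ᵢ = 1.39 + 2.46 + 2.69 = 6.54
total variance = 6.54 + 2 × 2.28 = 11.10
α (item deleted) = (3/2)·(1 − 6.54/11.10) = 0.62

coefficient alpha = 0.62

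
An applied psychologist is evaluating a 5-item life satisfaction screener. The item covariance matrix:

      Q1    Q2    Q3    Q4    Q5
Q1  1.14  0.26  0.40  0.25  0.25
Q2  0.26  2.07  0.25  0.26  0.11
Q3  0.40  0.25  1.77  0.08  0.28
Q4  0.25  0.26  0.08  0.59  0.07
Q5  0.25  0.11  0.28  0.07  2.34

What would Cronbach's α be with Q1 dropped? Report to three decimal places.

Cronbach's α = 0.316

Remaining items: Q2, Q3, Q4, Q5 (k = 4).
Σσ²ᵢ = 2.07 + 1.77 + 0.59 + 2.34 = 6.77
σ²_T = 6.77 + 2 × 1.05 = 8.87
α (item deleted) = (4/3)·(1 − 6.77/8.87) = 0.316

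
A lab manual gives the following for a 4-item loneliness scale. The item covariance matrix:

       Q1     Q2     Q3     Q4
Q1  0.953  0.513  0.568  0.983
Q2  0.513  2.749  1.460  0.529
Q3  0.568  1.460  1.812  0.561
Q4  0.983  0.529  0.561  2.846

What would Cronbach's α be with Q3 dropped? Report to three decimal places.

Remaining items: Q1, Q2, Q4 (k = 3).
ΣVar(i) = 0.953 + 2.749 + 2.846 = 6.548
Var(T) = 6.548 + 2 × 2.025 = 10.598
α (item deleted) = (3/2)·(1 − 6.548/10.598) = 0.573

Cronbach's α = 0.573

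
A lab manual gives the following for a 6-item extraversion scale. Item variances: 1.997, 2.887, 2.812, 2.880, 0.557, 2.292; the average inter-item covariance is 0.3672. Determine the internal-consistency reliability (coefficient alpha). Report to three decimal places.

coefficient alpha = 0.541

ΣVar(i) = 1.997 + 2.887 + 2.812 + 2.880 + 0.557 + 2.292 = 13.425
Sum of the 15 distinct covariances = 15 × 0.3672 = 5.5080
total variance = ΣVar(i) + 2·Σcov = 13.425 + 2 × 5.5080 = 24.4410
α = (6/5)·(1 − 13.425/24.4410) = 0.541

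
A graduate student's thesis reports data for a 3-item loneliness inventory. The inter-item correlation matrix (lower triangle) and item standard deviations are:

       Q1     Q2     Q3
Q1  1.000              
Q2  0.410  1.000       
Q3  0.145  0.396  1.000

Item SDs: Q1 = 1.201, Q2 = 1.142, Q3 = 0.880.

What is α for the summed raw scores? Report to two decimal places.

Σσ²ᵢ = 1.201² + 1.142² + 0.880² = 3.5210
Covariances σ_ij = r_ij · s_i · s_j:
  σ(Q1,Q2) = 0.410 × 1.201 × 1.142 = 0.5623
  σ(Q1,Q3) = 0.145 × 1.201 × 0.880 = 0.1532
  σ(Q2,Q3) = 0.396 × 1.142 × 0.880 = 0.3980
σ²_T = Σσ²ᵢ + 2·Σσ_ij = 3.5210 + 2 × 1.1135 = 5.7480
α = (3/2)·(1 − 3.5210/5.7480) = 0.58

α = 0.58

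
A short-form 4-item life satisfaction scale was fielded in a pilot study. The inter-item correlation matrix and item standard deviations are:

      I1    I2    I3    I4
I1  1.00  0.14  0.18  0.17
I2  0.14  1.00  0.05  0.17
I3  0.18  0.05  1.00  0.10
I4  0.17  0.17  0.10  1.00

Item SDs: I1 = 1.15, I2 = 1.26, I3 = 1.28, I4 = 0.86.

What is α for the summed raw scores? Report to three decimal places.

Σσ²ᵢ = 1.15² + 1.26² + 1.28² + 0.86² = 5.2881
Covariances σ_ij = r_ij · s_i · s_j:
  σ(I1,I2) = 0.14 × 1.15 × 1.26 = 0.2029
  σ(I1,I3) = 0.18 × 1.15 × 1.28 = 0.2650
  σ(I1,I4) = 0.17 × 1.15 × 0.86 = 0.1681
  σ(I2,I3) = 0.05 × 1.26 × 1.28 = 0.0806
  σ(I2,I4) = 0.17 × 1.26 × 0.86 = 0.1842
  σ(I3,I4) = 0.10 × 1.28 × 0.86 = 0.1101
σ²_T = Σσ²ᵢ + 2·Σσ_ij = 5.2881 + 2 × 1.0109 = 7.3099
α = (4/3)·(1 − 5.2881/7.3099) = 0.369

α = 0.369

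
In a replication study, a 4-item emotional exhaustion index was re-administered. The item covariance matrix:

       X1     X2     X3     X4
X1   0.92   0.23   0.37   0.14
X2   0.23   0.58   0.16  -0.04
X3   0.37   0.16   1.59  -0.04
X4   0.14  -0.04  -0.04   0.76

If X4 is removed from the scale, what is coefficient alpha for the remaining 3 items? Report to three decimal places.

α = 0.495

Remaining items: X1, X2, X3 (k = 3).
ΣVar(i) = 0.92 + 0.58 + 1.59 = 3.09
total variance = 3.09 + 2 × 0.76 = 4.61
α (item deleted) = (3/2)·(1 − 3.09/4.61) = 0.495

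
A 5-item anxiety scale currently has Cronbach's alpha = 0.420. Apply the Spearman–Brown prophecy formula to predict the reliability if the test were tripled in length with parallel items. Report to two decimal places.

predicted reliability = 0.68

Length factor m = 3
α' = m·α / (1 + (m−1)·α)
   = 3 × 0.420 / (1 + (3 − 1) × 0.420)
   = 1.2600 / 1.8400 = 0.68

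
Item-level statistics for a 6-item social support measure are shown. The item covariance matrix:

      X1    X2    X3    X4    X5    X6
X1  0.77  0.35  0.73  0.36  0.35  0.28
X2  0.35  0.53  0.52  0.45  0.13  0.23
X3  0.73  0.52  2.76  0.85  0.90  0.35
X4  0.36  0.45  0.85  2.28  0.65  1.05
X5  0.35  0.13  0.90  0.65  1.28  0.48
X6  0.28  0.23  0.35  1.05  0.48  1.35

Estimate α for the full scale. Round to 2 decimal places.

Σσ²ᵢ = 0.77 + 0.53 + 2.76 + 2.28 + 1.28 + 1.35 = 8.97
Sum of the distinct covariances = 7.68
σ²_T = 8.97 + 2 × 7.68 = 24.33
α = (k/(k−1))·(1 − Σσ²ᵢ/σ²_T) = (6/5)·(1 − 8.97/24.33) = 0.76

α = 0.76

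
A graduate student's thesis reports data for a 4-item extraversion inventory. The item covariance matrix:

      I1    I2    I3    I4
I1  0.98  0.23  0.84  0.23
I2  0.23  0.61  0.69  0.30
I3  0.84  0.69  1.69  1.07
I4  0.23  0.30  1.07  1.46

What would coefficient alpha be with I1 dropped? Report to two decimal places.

coefficient alpha = 0.78

Remaining items: I2, I3, I4 (k = 3).
Σσᵢ² = 0.61 + 1.69 + 1.46 = 3.76
σ²_T = 3.76 + 2 × 2.06 = 7.88
α (item deleted) = (3/2)·(1 − 3.76/7.88) = 0.78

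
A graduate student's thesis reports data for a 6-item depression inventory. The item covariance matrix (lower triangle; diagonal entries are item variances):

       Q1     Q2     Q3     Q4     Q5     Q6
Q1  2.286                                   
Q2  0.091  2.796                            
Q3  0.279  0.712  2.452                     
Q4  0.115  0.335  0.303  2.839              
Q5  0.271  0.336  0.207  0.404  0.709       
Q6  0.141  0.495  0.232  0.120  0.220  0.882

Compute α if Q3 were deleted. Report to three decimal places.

α = 0.434

Remaining items: Q1, Q2, Q4, Q5, Q6 (k = 5).
ΣVar(i) = 2.286 + 2.796 + 2.839 + 0.709 + 0.882 = 9.512
total variance = 9.512 + 2 × 2.528 = 14.568
α (item deleted) = (5/4)·(1 − 9.512/14.568) = 0.434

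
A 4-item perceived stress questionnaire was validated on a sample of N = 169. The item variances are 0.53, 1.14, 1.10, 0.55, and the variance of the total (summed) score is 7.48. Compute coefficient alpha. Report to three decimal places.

Σσᵢ² = 0.53 + 1.14 + 1.10 + 0.55 = 3.32
α = (k/(k−1))·(1 − Σσᵢ²/σ²_T) = (4/3)·(1 − 3.32/7.48) = 0.742

α = 0.742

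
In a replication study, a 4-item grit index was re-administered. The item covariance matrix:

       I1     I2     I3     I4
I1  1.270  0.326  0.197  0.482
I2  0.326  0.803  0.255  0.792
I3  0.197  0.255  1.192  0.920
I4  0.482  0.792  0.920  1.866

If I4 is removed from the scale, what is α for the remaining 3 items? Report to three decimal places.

α = 0.484

Remaining items: I1, I2, I3 (k = 3).
ΣVar(i) = 1.270 + 0.803 + 1.192 = 3.265
σ²_T = 3.265 + 2 × 0.778 = 4.821
α (item deleted) = (3/2)·(1 − 3.265/4.821) = 0.484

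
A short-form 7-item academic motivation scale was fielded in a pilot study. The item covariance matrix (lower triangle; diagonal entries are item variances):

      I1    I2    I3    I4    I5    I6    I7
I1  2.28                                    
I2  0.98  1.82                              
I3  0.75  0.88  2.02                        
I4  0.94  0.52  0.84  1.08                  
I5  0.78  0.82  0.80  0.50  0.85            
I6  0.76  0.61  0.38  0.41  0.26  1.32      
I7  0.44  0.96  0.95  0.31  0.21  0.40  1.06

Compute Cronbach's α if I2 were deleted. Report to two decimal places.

Remaining items: I1, I3, I4, I5, I6, I7 (k = 6).
Σσ²ᵢ = 2.28 + 2.02 + 1.08 + 0.85 + 1.32 + 1.06 = 8.61
total variance = 8.61 + 2 × 8.73 = 26.07
α (item deleted) = (6/5)·(1 − 8.61/26.07) = 0.80

Cronbach's α = 0.80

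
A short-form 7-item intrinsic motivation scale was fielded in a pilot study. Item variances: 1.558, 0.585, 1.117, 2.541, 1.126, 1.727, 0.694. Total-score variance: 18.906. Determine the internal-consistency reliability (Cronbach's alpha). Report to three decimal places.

Cronbach's alpha = 0.590

Σσ²ᵢ = 1.558 + 0.585 + 1.117 + 2.541 + 1.126 + 1.727 + 0.694 = 9.348
α = (k/(k−1))·(1 − Σσ²ᵢ/σ²_T) = (7/6)·(1 − 9.348/18.906) = 0.590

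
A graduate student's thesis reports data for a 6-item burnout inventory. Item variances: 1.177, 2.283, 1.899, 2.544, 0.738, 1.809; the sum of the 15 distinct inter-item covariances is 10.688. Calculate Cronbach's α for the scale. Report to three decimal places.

Cronbach's α = 0.806

ΣVar(i) = 1.177 + 2.283 + 1.899 + 2.544 + 0.738 + 1.809 = 10.450
Sum of distinct covariances = 10.688
Var(T) = ΣVar(i) + 2·Σcov = 10.450 + 2 × 10.688 = 31.826
α = (6/5)·(1 − 10.450/31.826) = 0.806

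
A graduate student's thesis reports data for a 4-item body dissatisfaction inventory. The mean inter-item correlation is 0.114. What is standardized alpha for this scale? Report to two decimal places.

Standardized α = k·r̄ / (1 + (k−1)·r̄) = 4 × 0.114 / (1 + 3 × 0.114)
  = 0.4560 / 1.3420 = 0.34

standardized alpha = 0.34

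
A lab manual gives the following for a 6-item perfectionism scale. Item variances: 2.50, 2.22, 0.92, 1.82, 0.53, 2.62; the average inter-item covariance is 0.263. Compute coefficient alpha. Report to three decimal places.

ΣVar(i) = 2.50 + 2.22 + 0.92 + 1.82 + 0.53 + 2.62 = 10.61
Sum of the 15 distinct covariances = 15 × 0.263 = 3.945
σ²_total = ΣVar(i) + 2·Σcov = 10.61 + 2 × 3.945 = 18.500
α = (6/5)·(1 − 10.61/18.500) = 0.512

coefficient alpha = 0.512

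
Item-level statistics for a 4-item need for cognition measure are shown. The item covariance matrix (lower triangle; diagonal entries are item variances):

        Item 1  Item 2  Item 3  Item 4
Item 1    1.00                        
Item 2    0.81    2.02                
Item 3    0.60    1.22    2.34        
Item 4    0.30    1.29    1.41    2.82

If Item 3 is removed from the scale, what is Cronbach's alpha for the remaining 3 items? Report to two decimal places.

Remaining items: Item 1, Item 2, Item 4 (k = 3).
Σσ²ᵢ = 1.00 + 2.02 + 2.82 = 5.84
σ²_T = 5.84 + 2 × 2.40 = 10.64
α (item deleted) = (3/2)·(1 − 5.84/10.64) = 0.68

α = 0.68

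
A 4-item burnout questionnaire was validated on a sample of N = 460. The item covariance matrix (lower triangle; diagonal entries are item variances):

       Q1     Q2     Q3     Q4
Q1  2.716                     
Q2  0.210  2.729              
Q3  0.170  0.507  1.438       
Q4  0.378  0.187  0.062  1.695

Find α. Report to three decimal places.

ΣVar(i) = 2.716 + 2.729 + 1.438 + 1.695 = 8.578
Sum of off-diagonal covariances = 1.514
σ²_total = 8.578 + 2 × 1.514 = 11.606
α = (k/(k−1))·(1 − ΣVar(i)/σ²_total) = (4/3)·(1 − 8.578/11.606) = 0.348

α = 0.348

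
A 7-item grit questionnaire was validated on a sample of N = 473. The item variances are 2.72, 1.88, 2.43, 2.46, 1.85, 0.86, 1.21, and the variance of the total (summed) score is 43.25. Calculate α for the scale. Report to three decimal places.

Σσ²ᵢ = 2.72 + 1.88 + 2.43 + 2.46 + 1.85 + 0.86 + 1.21 = 13.41
α = (k/(k−1))·(1 − Σσ²ᵢ/σ²_T) = (7/6)·(1 − 13.41/43.25) = 0.805

α = 0.805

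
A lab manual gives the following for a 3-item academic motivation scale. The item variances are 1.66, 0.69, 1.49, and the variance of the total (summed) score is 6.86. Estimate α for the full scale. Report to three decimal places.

α = 0.660

sum of item variances = 1.66 + 0.69 + 1.49 = 3.84
α = (k/(k−1))·(1 − sum of item variances/total variance) = (3/2)·(1 − 3.84/6.86) = 0.660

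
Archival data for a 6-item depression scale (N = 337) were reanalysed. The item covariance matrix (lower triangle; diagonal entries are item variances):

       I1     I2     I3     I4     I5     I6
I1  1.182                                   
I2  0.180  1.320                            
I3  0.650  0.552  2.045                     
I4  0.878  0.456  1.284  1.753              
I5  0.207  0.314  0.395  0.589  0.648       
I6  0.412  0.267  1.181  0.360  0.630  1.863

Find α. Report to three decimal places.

α = 0.786

sum of item variances = 1.182 + 1.320 + 2.045 + 1.753 + 0.648 + 1.863 = 8.811
Σ_{i<j} σ_ij = 8.355
Var(T) = 8.811 + 2 × 8.355 = 25.521
α = (k/(k−1))·(1 − sum of item variances/Var(T)) = (6/5)·(1 − 8.811/25.521) = 0.786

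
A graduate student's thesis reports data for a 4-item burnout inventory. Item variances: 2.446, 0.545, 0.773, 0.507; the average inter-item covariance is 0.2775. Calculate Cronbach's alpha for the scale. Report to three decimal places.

Σσᵢ² = 2.446 + 0.545 + 0.773 + 0.507 = 4.271
Sum of the 6 distinct covariances = 6 × 0.2775 = 1.6650
Var(T) = Σσᵢ² + 2·Σcov = 4.271 + 2 × 1.6650 = 7.6010
α = (4/3)·(1 − 4.271/7.6010) = 0.584

Cronbach's alpha = 0.584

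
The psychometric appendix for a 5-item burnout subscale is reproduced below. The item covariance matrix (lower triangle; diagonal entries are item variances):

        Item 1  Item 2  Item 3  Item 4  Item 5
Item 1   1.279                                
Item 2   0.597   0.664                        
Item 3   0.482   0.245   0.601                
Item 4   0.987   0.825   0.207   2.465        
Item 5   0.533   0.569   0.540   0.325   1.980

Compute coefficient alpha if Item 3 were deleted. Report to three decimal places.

Remaining items: Item 1, Item 2, Item 4, Item 5 (k = 4).
Σσ²ᵢ = 1.279 + 0.664 + 2.465 + 1.980 = 6.388
σ²_total = 6.388 + 2 × 3.836 = 14.060
α (item deleted) = (4/3)·(1 − 6.388/14.060) = 0.728

α = 0.728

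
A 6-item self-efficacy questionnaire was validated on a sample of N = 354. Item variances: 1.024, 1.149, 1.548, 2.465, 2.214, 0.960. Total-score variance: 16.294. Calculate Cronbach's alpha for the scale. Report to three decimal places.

ΣVar(i) = 1.024 + 1.149 + 1.548 + 2.465 + 2.214 + 0.960 = 9.360
α = (k/(k−1))·(1 − ΣVar(i)/σ²_T) = (6/5)·(1 − 9.360/16.294) = 0.511

Cronbach's alpha = 0.511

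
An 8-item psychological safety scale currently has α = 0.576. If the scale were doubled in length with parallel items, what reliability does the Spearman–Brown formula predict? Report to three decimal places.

Length factor m = 2
α' = m·α / (1 + (m−1)·α)
   = 2 × 0.576 / (1 + (2 − 1) × 0.576)
   = 1.1520 / 1.5760 = 0.731

predicted reliability = 0.731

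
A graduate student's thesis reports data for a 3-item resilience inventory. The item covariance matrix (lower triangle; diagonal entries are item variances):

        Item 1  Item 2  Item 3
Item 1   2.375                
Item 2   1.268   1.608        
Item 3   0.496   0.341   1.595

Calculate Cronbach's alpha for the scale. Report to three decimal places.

Cronbach's alpha = 0.645

ΣVar(i) = 2.375 + 1.608 + 1.595 = 5.578
Σ_{i<j} σ_ij = 2.105
σ²_T = 5.578 + 2 × 2.105 = 9.788
α = (k/(k−1))·(1 − ΣVar(i)/σ²_T) = (3/2)·(1 − 5.578/9.788) = 0.645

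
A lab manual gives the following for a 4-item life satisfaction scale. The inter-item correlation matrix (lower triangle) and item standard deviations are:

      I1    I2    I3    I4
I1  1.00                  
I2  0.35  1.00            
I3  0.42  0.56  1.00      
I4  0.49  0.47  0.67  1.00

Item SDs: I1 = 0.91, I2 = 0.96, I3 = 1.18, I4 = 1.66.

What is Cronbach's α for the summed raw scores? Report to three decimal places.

Σσ²ᵢ = 0.91² + 0.96² + 1.18² + 1.66² = 5.8977
Covariances σ_ij = r_ij · s_i · s_j:
  σ(I1,I2) = 0.35 × 0.91 × 0.96 = 0.3058
  σ(I1,I3) = 0.42 × 0.91 × 1.18 = 0.4510
  σ(I1,I4) = 0.49 × 0.91 × 1.66 = 0.7402
  σ(I2,I3) = 0.56 × 0.96 × 1.18 = 0.6344
  σ(I2,I4) = 0.47 × 0.96 × 1.66 = 0.7490
  σ(I3,I4) = 0.67 × 1.18 × 1.66 = 1.3124
σ²_T = Σσ²ᵢ + 2·Σσ_ij = 5.8977 + 2 × 4.1928 = 14.2833
α = (4/3)·(1 − 5.8977/14.2833) = 0.783

α = 0.783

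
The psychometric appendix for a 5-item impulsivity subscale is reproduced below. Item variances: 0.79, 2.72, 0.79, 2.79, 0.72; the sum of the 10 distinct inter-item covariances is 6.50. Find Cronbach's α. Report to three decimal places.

Σσᵢ² = 0.79 + 2.72 + 0.79 + 2.79 + 0.72 = 7.81
Sum of distinct covariances = 6.50
σ²_T = Σσᵢ² + 2·Σcov = 7.81 + 2 × 6.50 = 20.81
α = (5/4)·(1 − 7.81/20.81) = 0.781

α = 0.781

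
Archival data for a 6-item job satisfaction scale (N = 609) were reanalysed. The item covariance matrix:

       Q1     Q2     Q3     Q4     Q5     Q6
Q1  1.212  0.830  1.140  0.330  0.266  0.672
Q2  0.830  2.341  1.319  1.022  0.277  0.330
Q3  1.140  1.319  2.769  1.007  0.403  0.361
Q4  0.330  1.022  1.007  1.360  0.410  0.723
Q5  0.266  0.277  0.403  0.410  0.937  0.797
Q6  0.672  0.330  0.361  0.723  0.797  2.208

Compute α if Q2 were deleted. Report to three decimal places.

α = 0.738

Remaining items: Q1, Q3, Q4, Q5, Q6 (k = 5).
Σσ²ᵢ = 1.212 + 2.769 + 1.360 + 0.937 + 2.208 = 8.486
σ²_T = 8.486 + 2 × 6.109 = 20.704
α (item deleted) = (5/4)·(1 − 8.486/20.704) = 0.738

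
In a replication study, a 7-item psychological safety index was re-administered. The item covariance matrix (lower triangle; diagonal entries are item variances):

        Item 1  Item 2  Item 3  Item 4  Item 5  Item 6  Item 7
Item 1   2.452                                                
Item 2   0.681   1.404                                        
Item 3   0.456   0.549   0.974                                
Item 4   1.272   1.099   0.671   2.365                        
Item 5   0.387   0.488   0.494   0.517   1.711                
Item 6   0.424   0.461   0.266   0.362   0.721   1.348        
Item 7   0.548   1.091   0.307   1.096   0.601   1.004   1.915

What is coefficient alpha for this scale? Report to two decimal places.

Σσ²ᵢ = 2.452 + 1.404 + 0.974 + 2.365 + 1.711 + 1.348 + 1.915 = 12.169
Sum of the distinct covariances = 13.495
Var(T) = 12.169 + 2 × 13.495 = 39.159
α = (k/(k−1))·(1 − Σσ²ᵢ/Var(T)) = (7/6)·(1 − 12.169/39.159) = 0.80

coefficient alpha = 0.80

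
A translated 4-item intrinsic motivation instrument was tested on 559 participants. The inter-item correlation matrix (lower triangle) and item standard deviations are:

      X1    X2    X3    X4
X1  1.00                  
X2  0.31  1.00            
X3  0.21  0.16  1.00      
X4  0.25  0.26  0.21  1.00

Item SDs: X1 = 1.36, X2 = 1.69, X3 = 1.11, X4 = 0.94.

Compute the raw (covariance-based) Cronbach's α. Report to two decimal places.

α = 0.53

Σσ²ᵢ = 1.36² + 1.69² + 1.11² + 0.94² = 6.8214
Covariances σ_ij = r_ij · s_i · s_j:
  σ(X1,X2) = 0.31 × 1.36 × 1.69 = 0.7125
  σ(X1,X3) = 0.21 × 1.36 × 1.11 = 0.3170
  σ(X1,X4) = 0.25 × 1.36 × 0.94 = 0.3196
  σ(X2,X3) = 0.16 × 1.69 × 1.11 = 0.3001
  σ(X2,X4) = 0.26 × 1.69 × 0.94 = 0.4130
  σ(X3,X4) = 0.21 × 1.11 × 0.94 = 0.2191
σ²_T = Σσ²ᵢ + 2·Σσ_ij = 6.8214 + 2 × 2.2813 = 11.3840
α = (4/3)·(1 − 6.8214/11.3840) = 0.53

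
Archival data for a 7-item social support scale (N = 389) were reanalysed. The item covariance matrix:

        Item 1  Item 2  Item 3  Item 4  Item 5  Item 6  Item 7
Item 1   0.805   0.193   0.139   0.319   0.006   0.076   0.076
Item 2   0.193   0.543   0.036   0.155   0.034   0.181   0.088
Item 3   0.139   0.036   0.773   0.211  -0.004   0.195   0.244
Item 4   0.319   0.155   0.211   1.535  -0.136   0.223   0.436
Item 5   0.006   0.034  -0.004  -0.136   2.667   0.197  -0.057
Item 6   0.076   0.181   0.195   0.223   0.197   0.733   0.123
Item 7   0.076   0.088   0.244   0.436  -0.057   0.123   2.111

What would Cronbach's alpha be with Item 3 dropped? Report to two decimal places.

Remaining items: Item 1, Item 2, Item 4, Item 5, Item 6, Item 7 (k = 6).
Σσ²ᵢ = 0.805 + 0.543 + 1.535 + 2.667 + 0.733 + 2.111 = 8.394
σ²_T = 8.394 + 2 × 1.914 = 12.222
α (item deleted) = (6/5)·(1 − 8.394/12.222) = 0.38

α = 0.38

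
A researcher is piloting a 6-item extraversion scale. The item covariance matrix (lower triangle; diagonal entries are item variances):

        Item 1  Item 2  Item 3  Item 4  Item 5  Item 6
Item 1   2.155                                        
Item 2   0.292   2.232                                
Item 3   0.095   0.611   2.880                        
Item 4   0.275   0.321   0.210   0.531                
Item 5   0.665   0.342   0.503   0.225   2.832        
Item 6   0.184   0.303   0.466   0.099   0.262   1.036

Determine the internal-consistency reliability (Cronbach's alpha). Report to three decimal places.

Σσᵢ² = 2.155 + 2.232 + 2.880 + 0.531 + 2.832 + 1.036 = 11.666
Σ_{i<j} σ_ij = 4.853
σ²_T = 11.666 + 2 × 4.853 = 21.372
α = (k/(k−1))·(1 − Σσᵢ²/σ²_T) = (6/5)·(1 − 11.666/21.372) = 0.545

Cronbach's alpha = 0.545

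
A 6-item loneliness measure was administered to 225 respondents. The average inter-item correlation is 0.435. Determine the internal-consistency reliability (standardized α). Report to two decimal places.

Standardized α = k·r̄ / (1 + (k−1)·r̄) = 6 × 0.435 / (1 + 5 × 0.435)
  = 2.6100 / 3.1750 = 0.82

α = 0.82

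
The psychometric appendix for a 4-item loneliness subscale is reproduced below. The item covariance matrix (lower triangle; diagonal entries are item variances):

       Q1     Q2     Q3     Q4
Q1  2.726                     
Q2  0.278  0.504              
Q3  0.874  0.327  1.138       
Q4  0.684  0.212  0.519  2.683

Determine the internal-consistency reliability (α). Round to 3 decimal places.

Σσᵢ² = 2.726 + 0.504 + 1.138 + 2.683 = 7.051
Σ_{i<j} σ_ij = 2.894
σ²_total = 7.051 + 2 × 2.894 = 12.839
α = (k/(k−1))·(1 − Σσᵢ²/σ²_total) = (4/3)·(1 − 7.051/12.839) = 0.601

α = 0.601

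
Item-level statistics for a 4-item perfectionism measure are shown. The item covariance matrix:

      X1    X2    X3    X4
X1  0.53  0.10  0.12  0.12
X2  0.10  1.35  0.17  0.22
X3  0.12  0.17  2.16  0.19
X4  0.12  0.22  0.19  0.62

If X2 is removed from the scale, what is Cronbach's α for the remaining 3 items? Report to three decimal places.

α = 0.309

Remaining items: X1, X3, X4 (k = 3).
ΣVar(i) = 0.53 + 2.16 + 0.62 = 3.31
Var(T) = 3.31 + 2 × 0.43 = 4.17
α (item deleted) = (3/2)·(1 − 3.31/4.17) = 0.309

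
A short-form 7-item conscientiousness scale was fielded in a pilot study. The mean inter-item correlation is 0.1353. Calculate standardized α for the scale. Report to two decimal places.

α = 0.52

Standardized α = k·r̄ / (1 + (k−1)·r̄) = 7 × 0.1353 / (1 + 6 × 0.1353)
  = 0.9471 / 1.8118 = 0.52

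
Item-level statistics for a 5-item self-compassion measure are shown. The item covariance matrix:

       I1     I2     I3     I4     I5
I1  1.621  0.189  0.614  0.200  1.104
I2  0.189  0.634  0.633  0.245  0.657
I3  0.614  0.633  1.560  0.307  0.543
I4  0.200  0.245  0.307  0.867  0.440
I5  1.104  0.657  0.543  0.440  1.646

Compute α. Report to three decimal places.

α = 0.761

Σσᵢ² = 1.621 + 0.634 + 1.560 + 0.867 + 1.646 = 6.328
Σ_{i<j} σ_ij = 4.932
σ²_T = 6.328 + 2 × 4.932 = 16.192
α = (k/(k−1))·(1 − Σσᵢ²/σ²_T) = (5/4)·(1 − 6.328/16.192) = 0.761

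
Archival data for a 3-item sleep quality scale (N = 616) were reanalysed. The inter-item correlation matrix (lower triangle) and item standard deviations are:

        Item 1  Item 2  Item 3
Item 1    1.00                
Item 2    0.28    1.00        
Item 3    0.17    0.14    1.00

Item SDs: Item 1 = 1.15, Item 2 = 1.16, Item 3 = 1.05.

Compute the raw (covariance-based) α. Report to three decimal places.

α = 0.427

Σσ²ᵢ = 1.15² + 1.16² + 1.05² = 3.7706
Covariances σ_ij = r_ij · s_i · s_j:
  σ(Item 1,Item 2) = 0.28 × 1.15 × 1.16 = 0.3735
  σ(Item 1,Item 3) = 0.17 × 1.15 × 1.05 = 0.2053
  σ(Item 2,Item 3) = 0.14 × 1.16 × 1.05 = 0.1705
σ²_T = Σσ²ᵢ + 2·Σσ_ij = 3.7706 + 2 × 0.7493 = 5.2692
α = (3/2)·(1 − 3.7706/5.2692) = 0.427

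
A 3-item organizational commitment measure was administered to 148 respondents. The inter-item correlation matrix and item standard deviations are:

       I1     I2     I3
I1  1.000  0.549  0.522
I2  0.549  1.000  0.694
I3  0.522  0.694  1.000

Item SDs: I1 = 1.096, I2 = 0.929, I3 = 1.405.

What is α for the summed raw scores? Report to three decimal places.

Σσ²ᵢ = 1.096² + 0.929² + 1.405² = 4.0383
Covariances σ_ij = r_ij · s_i · s_j:
  σ(I1,I2) = 0.549 × 1.096 × 0.929 = 0.5590
  σ(I1,I3) = 0.522 × 1.096 × 1.405 = 0.8038
  σ(I2,I3) = 0.694 × 0.929 × 1.405 = 0.9058
σ²_T = Σσ²ᵢ + 2·Σσ_ij = 4.0383 + 2 × 2.2686 = 8.5755
α = (3/2)·(1 − 4.0383/8.5755) = 0.794

α = 0.794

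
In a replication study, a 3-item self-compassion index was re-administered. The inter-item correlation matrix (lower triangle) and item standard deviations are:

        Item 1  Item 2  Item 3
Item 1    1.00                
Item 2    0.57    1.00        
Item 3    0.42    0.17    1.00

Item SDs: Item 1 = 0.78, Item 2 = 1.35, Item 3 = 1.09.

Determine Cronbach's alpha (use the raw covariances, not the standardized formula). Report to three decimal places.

Σσ²ᵢ = 0.78² + 1.35² + 1.09² = 3.6190
Covariances σ_ij = r_ij · s_i · s_j:
  σ(Item 1,Item 2) = 0.57 × 0.78 × 1.35 = 0.6002
  σ(Item 1,Item 3) = 0.42 × 0.78 × 1.09 = 0.3571
  σ(Item 2,Item 3) = 0.17 × 1.35 × 1.09 = 0.2502
σ²_T = Σσ²ᵢ + 2·Σσ_ij = 3.6190 + 2 × 1.2075 = 6.0340
α = (3/2)·(1 − 3.6190/6.0340) = 0.600

α = 0.600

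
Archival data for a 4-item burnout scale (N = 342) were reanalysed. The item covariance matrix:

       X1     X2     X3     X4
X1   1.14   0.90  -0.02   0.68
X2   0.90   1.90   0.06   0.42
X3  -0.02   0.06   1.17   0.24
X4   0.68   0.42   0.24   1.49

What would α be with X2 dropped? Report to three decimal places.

α = 0.482

Remaining items: X1, X3, X4 (k = 3).
ΣVar(i) = 1.14 + 1.17 + 1.49 = 3.80
σ²_T = 3.80 + 2 × 0.90 = 5.60
α (item deleted) = (3/2)·(1 − 3.80/5.60) = 0.482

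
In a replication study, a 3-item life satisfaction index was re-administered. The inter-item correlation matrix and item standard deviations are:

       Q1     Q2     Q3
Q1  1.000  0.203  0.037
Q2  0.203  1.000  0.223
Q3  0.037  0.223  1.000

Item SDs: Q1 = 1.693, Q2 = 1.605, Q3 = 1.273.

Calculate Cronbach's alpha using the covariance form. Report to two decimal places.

Σσ²ᵢ = 1.693² + 1.605² + 1.273² = 7.0628
Covariances σ_ij = r_ij · s_i · s_j:
  σ(Q1,Q2) = 0.203 × 1.693 × 1.605 = 0.5516
  σ(Q1,Q3) = 0.037 × 1.693 × 1.273 = 0.0797
  σ(Q2,Q3) = 0.223 × 1.605 × 1.273 = 0.4556
σ²_T = Σσ²ᵢ + 2·Σσ_ij = 7.0628 + 2 × 1.0869 = 9.2366
α = (3/2)·(1 − 7.0628/9.2366) = 0.35

α = 0.35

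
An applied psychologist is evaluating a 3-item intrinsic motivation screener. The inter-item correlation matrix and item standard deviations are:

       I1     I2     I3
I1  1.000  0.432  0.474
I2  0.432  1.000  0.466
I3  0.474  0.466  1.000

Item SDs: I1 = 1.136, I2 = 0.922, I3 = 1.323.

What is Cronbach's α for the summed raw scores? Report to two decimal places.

α = 0.71

Σσ²ᵢ = 1.136² + 0.922² + 1.323² = 3.8909
Covariances σ_ij = r_ij · s_i · s_j:
  σ(I1,I2) = 0.432 × 1.136 × 0.922 = 0.4525
  σ(I1,I3) = 0.474 × 1.136 × 1.323 = 0.7124
  σ(I2,I3) = 0.466 × 0.922 × 1.323 = 0.5684
σ²_T = Σσ²ᵢ + 2·Σσ_ij = 3.8909 + 2 × 1.7333 = 7.3575
α = (3/2)·(1 − 3.8909/7.3575) = 0.71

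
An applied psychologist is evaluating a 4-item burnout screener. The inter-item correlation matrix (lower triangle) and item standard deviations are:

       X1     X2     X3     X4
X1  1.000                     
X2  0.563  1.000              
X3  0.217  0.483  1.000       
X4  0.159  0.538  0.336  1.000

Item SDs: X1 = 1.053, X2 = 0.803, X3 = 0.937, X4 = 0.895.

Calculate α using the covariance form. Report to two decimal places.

α = 0.70

Σσ²ᵢ = 1.053² + 0.803² + 0.937² + 0.895² = 3.4326
Covariances σ_ij = r_ij · s_i · s_j:
  σ(X1,X2) = 0.563 × 1.053 × 0.803 = 0.4760
  σ(X1,X3) = 0.217 × 1.053 × 0.937 = 0.2141
  σ(X1,X4) = 0.159 × 1.053 × 0.895 = 0.1498
  σ(X2,X3) = 0.483 × 0.803 × 0.937 = 0.3634
  σ(X2,X4) = 0.538 × 0.803 × 0.895 = 0.3867
  σ(X3,X4) = 0.336 × 0.937 × 0.895 = 0.2818
σ²_T = Σσ²ᵢ + 2·Σσ_ij = 3.4326 + 2 × 1.8718 = 7.1762
α = (4/3)·(1 − 3.4326/7.1762) = 0.70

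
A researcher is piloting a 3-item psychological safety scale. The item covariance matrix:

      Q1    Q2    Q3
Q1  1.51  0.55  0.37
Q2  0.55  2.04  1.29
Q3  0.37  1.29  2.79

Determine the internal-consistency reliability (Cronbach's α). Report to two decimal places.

α = 0.62

Σσ²ᵢ = 1.51 + 2.04 + 2.79 = 6.34
Σ_{i<j} σ_ij = 2.21
total variance = 6.34 + 2 × 2.21 = 10.76
α = (k/(k−1))·(1 − Σσ²ᵢ/total variance) = (3/2)·(1 − 6.34/10.76) = 0.62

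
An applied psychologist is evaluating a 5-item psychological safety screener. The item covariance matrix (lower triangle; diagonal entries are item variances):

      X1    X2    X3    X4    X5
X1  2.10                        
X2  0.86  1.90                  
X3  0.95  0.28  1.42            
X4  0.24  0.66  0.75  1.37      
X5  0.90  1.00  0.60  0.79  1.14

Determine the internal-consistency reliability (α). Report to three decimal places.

α = 0.799

Σσ²ᵢ = 2.10 + 1.90 + 1.42 + 1.37 + 1.14 = 7.93
Σ_{i<j} σ_ij = 7.03
Var(T) = 7.93 + 2 × 7.03 = 21.99
α = (k/(k−1))·(1 − Σσ²ᵢ/Var(T)) = (5/4)·(1 − 7.93/21.99) = 0.799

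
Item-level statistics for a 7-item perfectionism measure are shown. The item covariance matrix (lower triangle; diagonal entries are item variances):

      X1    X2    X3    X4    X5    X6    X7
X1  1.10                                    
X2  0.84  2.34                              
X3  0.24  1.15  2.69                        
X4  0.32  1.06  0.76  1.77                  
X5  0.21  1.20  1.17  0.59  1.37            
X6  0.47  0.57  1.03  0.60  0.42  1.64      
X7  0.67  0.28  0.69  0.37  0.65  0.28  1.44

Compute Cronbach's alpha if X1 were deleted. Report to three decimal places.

Remaining items: X2, X3, X4, X5, X6, X7 (k = 6).
Σσ²ᵢ = 2.34 + 2.69 + 1.77 + 1.37 + 1.64 + 1.44 = 11.25
σ²_T = 11.25 + 2 × 10.82 = 32.89
α (item deleted) = (6/5)·(1 − 11.25/32.89) = 0.790

Cronbach's alpha = 0.790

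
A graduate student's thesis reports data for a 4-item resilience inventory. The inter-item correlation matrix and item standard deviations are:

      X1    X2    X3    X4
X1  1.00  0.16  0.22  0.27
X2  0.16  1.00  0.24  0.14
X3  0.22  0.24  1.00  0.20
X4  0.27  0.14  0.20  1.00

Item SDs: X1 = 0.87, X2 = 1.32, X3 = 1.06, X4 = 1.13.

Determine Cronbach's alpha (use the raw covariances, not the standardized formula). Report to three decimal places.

Cronbach's alpha = 0.493

Σσ²ᵢ = 0.87² + 1.32² + 1.06² + 1.13² = 4.8998
Covariances σ_ij = r_ij · s_i · s_j:
  σ(X1,X2) = 0.16 × 0.87 × 1.32 = 0.1837
  σ(X1,X3) = 0.22 × 0.87 × 1.06 = 0.2029
  σ(X1,X4) = 0.27 × 0.87 × 1.13 = 0.2654
  σ(X2,X3) = 0.24 × 1.32 × 1.06 = 0.3358
  σ(X2,X4) = 0.14 × 1.32 × 1.13 = 0.2088
  σ(X3,X4) = 0.20 × 1.06 × 1.13 = 0.2396
σ²_T = Σσ²ᵢ + 2·Σσ_ij = 4.8998 + 2 × 1.4362 = 7.7722
α = (4/3)·(1 − 4.8998/7.7722) = 0.493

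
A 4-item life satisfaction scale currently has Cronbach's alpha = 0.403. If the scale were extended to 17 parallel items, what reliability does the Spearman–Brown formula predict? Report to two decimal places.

predicted reliability = 0.74

Length factor m = 17/4 = 4.2500
α' = m·α / (1 + (m−1)·α)
   = 17/4 × 0.403 / (1 + (17/4 − 1) × 0.403)
   = 1.7128 / 2.3098 = 0.74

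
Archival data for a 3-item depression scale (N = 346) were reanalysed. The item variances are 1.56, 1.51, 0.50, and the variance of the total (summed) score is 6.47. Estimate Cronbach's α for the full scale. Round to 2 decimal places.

α = 0.67

Σσᵢ² = 1.56 + 1.51 + 0.50 = 3.57
α = (k/(k−1))·(1 − Σσᵢ²/σ²_T) = (3/2)·(1 − 3.57/6.47) = 0.67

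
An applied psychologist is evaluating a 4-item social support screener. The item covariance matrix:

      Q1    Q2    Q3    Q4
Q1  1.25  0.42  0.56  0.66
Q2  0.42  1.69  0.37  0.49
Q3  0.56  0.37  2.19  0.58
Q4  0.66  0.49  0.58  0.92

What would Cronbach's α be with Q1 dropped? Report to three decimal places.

Remaining items: Q2, Q3, Q4 (k = 3).
Σσ²ᵢ = 1.69 + 2.19 + 0.92 = 4.80
σ²_total = 4.80 + 2 × 1.44 = 7.68
α (item deleted) = (3/2)·(1 − 4.80/7.68) = 0.562

Cronbach's α = 0.562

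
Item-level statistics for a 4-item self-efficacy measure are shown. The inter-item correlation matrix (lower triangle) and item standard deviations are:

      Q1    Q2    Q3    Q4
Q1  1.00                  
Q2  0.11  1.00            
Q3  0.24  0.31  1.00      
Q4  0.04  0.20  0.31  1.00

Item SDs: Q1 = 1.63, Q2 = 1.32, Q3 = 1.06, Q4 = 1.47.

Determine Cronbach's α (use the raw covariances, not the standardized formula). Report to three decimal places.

Σσ²ᵢ = 1.63² + 1.32² + 1.06² + 1.47² = 7.6838
Covariances σ_ij = r_ij · s_i · s_j:
  σ(Q1,Q2) = 0.11 × 1.63 × 1.32 = 0.2367
  σ(Q1,Q3) = 0.24 × 1.63 × 1.06 = 0.4147
  σ(Q1,Q4) = 0.04 × 1.63 × 1.47 = 0.0958
  σ(Q2,Q3) = 0.31 × 1.32 × 1.06 = 0.4338
  σ(Q2,Q4) = 0.20 × 1.32 × 1.47 = 0.3881
  σ(Q3,Q4) = 0.31 × 1.06 × 1.47 = 0.4830
σ²_T = Σσ²ᵢ + 2·Σσ_ij = 7.6838 + 2 × 2.0521 = 11.7880
α = (4/3)·(1 − 7.6838/11.7880) = 0.464

α = 0.464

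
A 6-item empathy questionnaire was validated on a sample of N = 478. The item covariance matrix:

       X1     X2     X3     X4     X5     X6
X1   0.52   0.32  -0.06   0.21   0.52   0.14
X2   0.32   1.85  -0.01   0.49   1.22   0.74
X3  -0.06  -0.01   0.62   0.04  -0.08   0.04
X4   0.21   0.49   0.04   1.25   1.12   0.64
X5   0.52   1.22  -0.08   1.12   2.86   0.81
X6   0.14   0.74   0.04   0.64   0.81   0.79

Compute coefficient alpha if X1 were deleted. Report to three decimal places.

Remaining items: X2, X3, X4, X5, X6 (k = 5).
Σσᵢ² = 1.85 + 0.62 + 1.25 + 2.86 + 0.79 = 7.37
Var(T) = 7.37 + 2 × 5.01 = 17.39
α (item deleted) = (5/4)·(1 − 7.37/17.39) = 0.720

α = 0.720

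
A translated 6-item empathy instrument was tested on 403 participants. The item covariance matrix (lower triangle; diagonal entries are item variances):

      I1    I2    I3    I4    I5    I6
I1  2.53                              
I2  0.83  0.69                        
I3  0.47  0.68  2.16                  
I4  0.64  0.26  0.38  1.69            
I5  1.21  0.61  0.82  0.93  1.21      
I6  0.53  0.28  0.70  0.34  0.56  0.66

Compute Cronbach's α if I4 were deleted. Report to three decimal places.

Cronbach's α = 0.811

Remaining items: I1, I2, I3, I5, I6 (k = 5).
Σσᵢ² = 2.53 + 0.69 + 2.16 + 1.21 + 0.66 = 7.25
total variance = 7.25 + 2 × 6.69 = 20.63
α (item deleted) = (5/4)·(1 − 7.25/20.63) = 0.811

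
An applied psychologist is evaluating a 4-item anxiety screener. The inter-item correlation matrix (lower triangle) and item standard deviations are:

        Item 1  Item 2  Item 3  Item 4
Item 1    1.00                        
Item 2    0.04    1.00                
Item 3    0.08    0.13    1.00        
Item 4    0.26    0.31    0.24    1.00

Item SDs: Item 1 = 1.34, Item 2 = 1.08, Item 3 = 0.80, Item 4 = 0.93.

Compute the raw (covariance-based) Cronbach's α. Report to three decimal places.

Σσ²ᵢ = 1.34² + 1.08² + 0.80² + 0.93² = 4.4669
Covariances σ_ij = r_ij · s_i · s_j:
  σ(Item 1,Item 2) = 0.04 × 1.34 × 1.08 = 0.0579
  σ(Item 1,Item 3) = 0.08 × 1.34 × 0.80 = 0.0858
  σ(Item 1,Item 4) = 0.26 × 1.34 × 0.93 = 0.3240
  σ(Item 2,Item 3) = 0.13 × 1.08 × 0.80 = 0.1123
  σ(Item 2,Item 4) = 0.31 × 1.08 × 0.93 = 0.3114
  σ(Item 3,Item 4) = 0.24 × 0.80 × 0.93 = 0.1786
σ²_T = Σσ²ᵢ + 2·Σσ_ij = 4.4669 + 2 × 1.0700 = 6.6069
α = (4/3)·(1 − 4.4669/6.6069) = 0.432

α = 0.432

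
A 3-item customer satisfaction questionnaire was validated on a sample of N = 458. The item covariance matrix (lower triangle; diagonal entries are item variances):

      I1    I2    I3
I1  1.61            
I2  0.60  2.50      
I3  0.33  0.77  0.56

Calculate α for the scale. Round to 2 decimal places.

α = 0.63

Σσᵢ² = 1.61 + 2.50 + 0.56 = 4.67
Σ_{i<j} σ_ij = 1.70
total variance = 4.67 + 2 × 1.70 = 8.07
α = (k/(k−1))·(1 − Σσᵢ²/total variance) = (3/2)·(1 − 4.67/8.07) = 0.63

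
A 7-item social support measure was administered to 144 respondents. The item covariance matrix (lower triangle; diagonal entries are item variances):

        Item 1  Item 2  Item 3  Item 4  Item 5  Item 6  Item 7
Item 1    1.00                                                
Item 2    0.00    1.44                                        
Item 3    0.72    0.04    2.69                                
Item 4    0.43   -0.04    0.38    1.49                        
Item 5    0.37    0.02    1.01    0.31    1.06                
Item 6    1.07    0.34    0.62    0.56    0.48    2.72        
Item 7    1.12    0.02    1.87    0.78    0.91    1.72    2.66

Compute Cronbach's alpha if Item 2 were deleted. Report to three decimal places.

Cronbach's alpha = 0.816

Remaining items: Item 1, Item 3, Item 4, Item 5, Item 6, Item 7 (k = 6).
sum of item variances = 1.00 + 2.69 + 1.49 + 1.06 + 2.72 + 2.66 = 11.62
Var(T) = 11.62 + 2 × 12.35 = 36.32
α (item deleted) = (6/5)·(1 − 11.62/36.32) = 0.816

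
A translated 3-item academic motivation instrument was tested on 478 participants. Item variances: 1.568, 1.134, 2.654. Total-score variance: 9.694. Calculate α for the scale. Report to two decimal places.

Σσᵢ² = 1.568 + 1.134 + 2.654 = 5.356
α = (k/(k−1))·(1 − Σσᵢ²/total variance) = (3/2)·(1 − 5.356/9.694) = 0.67

α = 0.67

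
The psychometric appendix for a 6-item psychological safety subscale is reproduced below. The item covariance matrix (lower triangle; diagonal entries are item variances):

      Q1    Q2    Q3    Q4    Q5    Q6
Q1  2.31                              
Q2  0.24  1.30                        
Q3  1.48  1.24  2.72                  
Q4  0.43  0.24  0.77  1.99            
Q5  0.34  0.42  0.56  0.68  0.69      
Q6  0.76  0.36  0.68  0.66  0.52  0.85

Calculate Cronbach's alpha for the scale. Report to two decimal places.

Σσᵢ² = 2.31 + 1.30 + 2.72 + 1.99 + 0.69 + 0.85 = 9.86
Sum of off-diagonal covariances = 9.38
σ²_T = 9.86 + 2 × 9.38 = 28.62
α = (k/(k−1))·(1 − Σσᵢ²/σ²_T) = (6/5)·(1 − 9.86/28.62) = 0.79

Cronbach's alpha = 0.79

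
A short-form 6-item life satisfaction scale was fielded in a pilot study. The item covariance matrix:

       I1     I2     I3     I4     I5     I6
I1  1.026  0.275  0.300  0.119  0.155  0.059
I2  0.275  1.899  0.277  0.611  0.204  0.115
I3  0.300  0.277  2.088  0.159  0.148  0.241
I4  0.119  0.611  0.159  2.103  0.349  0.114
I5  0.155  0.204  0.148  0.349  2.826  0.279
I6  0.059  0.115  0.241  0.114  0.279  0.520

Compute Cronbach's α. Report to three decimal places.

ΣVar(i) = 1.026 + 1.899 + 2.088 + 2.103 + 2.826 + 0.520 = 10.462
Sum of off-diagonal covariances = 3.405
σ²_total = 10.462 + 2 × 3.405 = 17.272
α = (k/(k−1))·(1 − ΣVar(i)/σ²_total) = (6/5)·(1 − 10.462/17.272) = 0.473

Cronbach's α = 0.473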